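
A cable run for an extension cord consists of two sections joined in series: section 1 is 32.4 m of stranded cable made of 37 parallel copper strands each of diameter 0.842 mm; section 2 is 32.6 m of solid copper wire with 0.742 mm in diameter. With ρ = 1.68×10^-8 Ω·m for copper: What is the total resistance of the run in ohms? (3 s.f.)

1.29 Ω

Section 1: A_strand = π(4.2100e-04)² = 5.568e-07 m²; R₁ = ρL/(N·A_s) = (1.68×10^-8)(32.4)/(37×5.568e-07) = 0.02642 Ω
Section 2: A = π(d/2)² = π(3.7100e-04 m)² = 4.324e-07 m²
R₂ = (1.68×10^-8)(32.6)/(4.324e-07) = 1.267 Ω
R = R₁ + R₂ = 1.29 Ω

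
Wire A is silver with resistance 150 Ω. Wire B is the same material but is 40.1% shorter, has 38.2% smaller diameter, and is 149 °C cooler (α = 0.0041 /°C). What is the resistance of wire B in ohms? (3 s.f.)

R ∝ ρL/d² with ρ ∝ (1+αΔT), so R_B/R_A = (1 − 40.1/100) × (1 − 38.2/100)⁻² × (1 − 0.0041×149)
= 0.599 × 2.618 × 0.3891 = 0.6102
R_B = 0.6102 × 150 = 91.5 Ω

91.5 Ω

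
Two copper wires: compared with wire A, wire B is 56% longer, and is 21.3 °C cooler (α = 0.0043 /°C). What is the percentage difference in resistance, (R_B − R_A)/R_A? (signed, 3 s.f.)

R ∝ ρL/d² with ρ ∝ (1+αΔT), so R_B/R_A = (1 + 56/100) × (1 − 0.0043×21.3)
= 1.56 × 0.9084 = 1.417
(R_B − R_A)/R_A = 1.417 − 1 = 41.7%

41.7%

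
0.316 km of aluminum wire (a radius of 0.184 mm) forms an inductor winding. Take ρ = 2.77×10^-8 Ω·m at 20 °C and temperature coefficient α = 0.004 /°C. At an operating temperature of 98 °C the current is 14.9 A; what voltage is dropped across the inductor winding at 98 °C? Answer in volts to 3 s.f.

A = πr² = π(1.8400e-04 m)² = 1.064e-07 m²
R₍20₎ = ρL/A = (2.77×10^-8)(316)/(1.064e-07) = 82.3 Ω
R₍98₎ = R₍20₎(1 + αΔT) = 82.3 × (1 + 0.004×78) = 108 Ω
V = IR = 14.9 × 108 = 1610 V

1610 V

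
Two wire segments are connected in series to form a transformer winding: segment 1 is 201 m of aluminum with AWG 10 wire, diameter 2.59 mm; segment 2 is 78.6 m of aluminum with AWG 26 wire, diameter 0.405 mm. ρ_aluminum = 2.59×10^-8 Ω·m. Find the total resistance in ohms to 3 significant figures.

Segment 1: A = π(2.59/2 mm)² = π(1.2950e-03 m)² = 5.269e-06 m²
R₁ = ρL/A = (2.59×10^-8)(201)/(5.269e-06) = 0.9881 Ω
Segment 2: A = π(0.405/2 mm)² = π(2.0250e-04 m)² = 1.288e-07 m²
R₂ = (2.59×10^-8)(78.6)/(1.288e-07) = 15.8 Ω
R = R₁ + R₂ = 16.8 Ω

16.8 Ω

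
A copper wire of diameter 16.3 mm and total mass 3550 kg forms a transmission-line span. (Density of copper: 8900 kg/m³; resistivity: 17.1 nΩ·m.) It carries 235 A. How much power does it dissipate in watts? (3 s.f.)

ρ = 17.1 nΩ·m = 1.71×10^-8 Ω·m
A = π(d/2)² = π(8.1500e-03 m)² = 2.0867e-04 m²
L = m/(density·A) = 3550/(8900×2.0867e-04) = 1911 m
R = ρL/A = (1.71×10^-8)(1911)/(2.0867e-04) = 0.1566 Ω
P = I²R = (235)² × 0.1566 = 8650 W

8650 W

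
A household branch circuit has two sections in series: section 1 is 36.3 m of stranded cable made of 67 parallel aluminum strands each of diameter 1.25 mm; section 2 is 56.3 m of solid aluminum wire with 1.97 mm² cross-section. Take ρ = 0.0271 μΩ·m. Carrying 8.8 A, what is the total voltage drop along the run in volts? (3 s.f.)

ρ = 0.0271 μΩ·m = 2.71×10^-8 Ω·m
Section 1: A_strand = π(6.2500e-04)² = 1.227e-06 m²; R₁ = ρL/(N·A_s) = (2.71×10^-8)(36.3)/(67×1.227e-06) = 0.01196 Ω
Section 2: A = 1.97 mm² = 1.970e-06 m²
R₂ = (2.71×10^-8)(56.3)/(1.970e-06) = 0.7745 Ω
R = R₁ + R₂ = 0.7864 Ω
V = IR = 8.8 × 0.7864 = 6.92 V

6.92 V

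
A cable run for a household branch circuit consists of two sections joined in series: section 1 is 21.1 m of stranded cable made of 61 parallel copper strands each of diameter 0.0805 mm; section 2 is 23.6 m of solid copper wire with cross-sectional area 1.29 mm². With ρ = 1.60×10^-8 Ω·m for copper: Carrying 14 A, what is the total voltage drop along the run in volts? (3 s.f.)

19.3 V

Section 1: A_strand = π(4.0250e-05)² = 5.090e-09 m²; R₁ = ρL/(N·A_s) = (1.60×10^-8)(21.1)/(61×5.090e-09) = 1.087 Ω
Section 2: A = 1.29 mm² = 1.290e-06 m²
R₂ = (1.60×10^-8)(23.6)/(1.290e-06) = 0.2927 Ω
R = R₁ + R₂ = 1.38 Ω
V = IR = 14 × 1.38 = 19.3 V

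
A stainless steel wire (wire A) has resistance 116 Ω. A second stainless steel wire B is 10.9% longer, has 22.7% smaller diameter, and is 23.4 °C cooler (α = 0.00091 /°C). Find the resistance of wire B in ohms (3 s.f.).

R ∝ ρL/d² with ρ ∝ (1+αΔT), so R_B/R_A = (1 + 10.9/100) × (1 − 22.7/100)⁻² × (1 − 0.00091×23.4)
= 1.109 × 1.674 × 0.9787 = 1.817
R_B = 1.817 × 116 = 211 Ω

211 Ω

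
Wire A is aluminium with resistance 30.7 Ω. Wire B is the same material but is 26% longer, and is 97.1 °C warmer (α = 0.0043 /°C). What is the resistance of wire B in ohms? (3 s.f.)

R ∝ ρL/d² with ρ ∝ (1+αΔT), so R_B/R_A = (1 + 26/100) × (1 + 0.0043×97.1)
= 1.26 × 1.417 = 1.786
R_B = 1.786 × 30.7 = 54.8 Ω

54.8 Ω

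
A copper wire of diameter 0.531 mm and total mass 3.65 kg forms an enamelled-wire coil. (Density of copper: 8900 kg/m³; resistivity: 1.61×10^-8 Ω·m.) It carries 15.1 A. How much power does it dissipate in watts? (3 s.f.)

30700 W

A = π(d/2)² = π(2.6550e-04 m)² = 2.2145e-07 m²
L = m/(density·A) = 3.65/(8900×2.2145e-07) = 1852 m
R = ρL/A = (1.61×10^-8)(1852)/(2.2145e-07) = 134.6 Ω
P = I²R = (15.1)² × 134.6 = 30700 W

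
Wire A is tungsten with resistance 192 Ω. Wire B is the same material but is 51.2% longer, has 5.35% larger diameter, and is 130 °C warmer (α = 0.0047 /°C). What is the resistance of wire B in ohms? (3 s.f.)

R ∝ ρL/d² with ρ ∝ (1+αΔT), so R_B/R_A = (1 + 51.2/100) × (1 + 5.35/100)⁻² × (1 + 0.0047×130)
= 1.512 × 0.901 × 1.611 = 2.195
R_B = 2.195 × 192 = 421 Ω

421 Ω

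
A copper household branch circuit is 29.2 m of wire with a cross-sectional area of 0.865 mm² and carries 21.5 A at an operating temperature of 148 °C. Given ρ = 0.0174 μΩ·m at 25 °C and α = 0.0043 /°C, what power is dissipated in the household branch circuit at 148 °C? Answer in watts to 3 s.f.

415 W

ρ = 0.0174 μΩ·m = 1.74×10^-8 Ω·m
A = 0.865 mm² = 8.650e-07 m²
R₍25₎ = ρL/A = (1.74×10^-8)(29.2)/(8.650e-07) = 0.5874 Ω
R₍148₎ = R₍25₎(1 + αΔT) = 0.5874 × (1 + 0.0043×123) = 0.898 Ω
P = I²R = (21.5)² × 0.898 = 415 W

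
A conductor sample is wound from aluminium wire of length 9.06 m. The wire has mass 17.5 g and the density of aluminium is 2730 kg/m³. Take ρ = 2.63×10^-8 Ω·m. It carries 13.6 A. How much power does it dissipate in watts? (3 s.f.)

62.3 W

A = m/(density·L) = 0.0175/(2730×9.06) = 7.0753e-07 m²
R = ρL/A = (2.63×10^-8)(9.06)/(7.0753e-07) = 0.3368 Ω
P = I²R = (13.6)² × 0.3368 = 62.3 W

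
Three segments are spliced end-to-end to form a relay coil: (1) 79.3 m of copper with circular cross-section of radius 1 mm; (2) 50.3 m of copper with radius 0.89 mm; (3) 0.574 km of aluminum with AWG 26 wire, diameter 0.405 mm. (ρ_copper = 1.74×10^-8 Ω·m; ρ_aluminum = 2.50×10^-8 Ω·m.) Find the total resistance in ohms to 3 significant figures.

Seg 1: A = πr² = π(1.0000e-03 m)² = 3.142e-06 m²
R_1 = (1.74×10^-8)(79.3)/(3.142e-06) = 0.4392 Ω
Seg 2: A = πr² = π(8.9000e-04 m)² = 2.488e-06 m²
R_2 = (1.74×10^-8)(50.3)/(2.488e-06) = 0.3517 Ω
Seg 3: A = π(0.405/2 mm)² = π(2.0250e-04 m)² = 1.288e-07 m²
R_3 = (2.50×10^-8)(574)/(1.288e-07) = 111.4 Ω
R_total = R_1 + R_2 + R_3 = 112 Ω

112 Ω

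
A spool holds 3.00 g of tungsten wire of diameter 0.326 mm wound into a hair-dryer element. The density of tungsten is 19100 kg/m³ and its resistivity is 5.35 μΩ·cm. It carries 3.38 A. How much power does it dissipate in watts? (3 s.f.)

13.8 W

ρ = 5.35 μΩ·cm = 5.35×10^-8 Ω·m
A = π(d/2)² = π(1.6300e-04 m)² = 8.3469e-08 m²
L = m/(density·A) = 0.003/(19100×8.3469e-08) = 1.882 m
R = ρL/A = (5.35×10^-8)(1.882)/(8.3469e-08) = 1.206 Ω
P = I²R = (3.38)² × 1.206 = 13.8 W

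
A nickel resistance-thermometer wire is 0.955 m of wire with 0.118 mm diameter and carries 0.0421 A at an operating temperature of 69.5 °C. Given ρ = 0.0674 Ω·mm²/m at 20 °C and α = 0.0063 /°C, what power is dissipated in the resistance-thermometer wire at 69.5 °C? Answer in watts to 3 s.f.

0.0137 W

ρ = 0.0674 Ω·mm²/m = 6.74×10^-8 Ω·m
A = π(d/2)² = π(5.9000e-05 m)² = 1.094e-08 m²
R₍20₎ = ρL/A = (6.74×10^-8)(0.955)/(1.094e-08) = 5.886 Ω
R₍69.5₎ = R₍20₎(1 + αΔT) = 5.886 × (1 + 0.0063×49.5) = 7.721 Ω
P = I²R = (0.0421)² × 7.721 = 0.0137 W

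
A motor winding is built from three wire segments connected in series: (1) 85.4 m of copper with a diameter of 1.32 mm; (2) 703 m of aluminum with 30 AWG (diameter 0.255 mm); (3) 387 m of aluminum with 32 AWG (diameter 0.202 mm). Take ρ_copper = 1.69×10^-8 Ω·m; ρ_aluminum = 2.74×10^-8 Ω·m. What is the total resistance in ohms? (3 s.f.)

709 Ω

Seg 1: A = π(d/2)² = π(6.6000e-04 m)² = 1.368e-06 m²
R_1 = (1.69×10^-8)(85.4)/(1.368e-06) = 1.055 Ω
Seg 2: A = π(0.255/2 mm)² = π(1.2750e-04 m)² = 5.107e-08 m²
R_2 = (2.74×10^-8)(703)/(5.107e-08) = 377.2 Ω
Seg 3: A = π(0.202/2 mm)² = π(1.0100e-04 m)² = 3.205e-08 m²
R_3 = (2.74×10^-8)(387)/(3.205e-08) = 330.9 Ω
R_total = R_1 + R_2 + R_3 = 709 Ω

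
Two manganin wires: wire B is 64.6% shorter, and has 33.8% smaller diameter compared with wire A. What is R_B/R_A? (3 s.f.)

0.808

R ∝ L/d², so R_B/R_A = (1 − 64.6/100) × (1 − 33.8/100)⁻²
= 0.354 × 2.282 = 0.808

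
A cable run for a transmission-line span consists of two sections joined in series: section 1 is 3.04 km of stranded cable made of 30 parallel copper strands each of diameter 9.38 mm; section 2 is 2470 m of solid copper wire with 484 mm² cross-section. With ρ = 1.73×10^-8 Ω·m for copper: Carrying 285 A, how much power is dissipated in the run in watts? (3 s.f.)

9230 W

Section 1: A_strand = π(4.6900e-03)² = 6.910e-05 m²; R₁ = ρL/(N·A_s) = (1.73×10^-8)(3040)/(30×6.910e-05) = 0.02537 Ω
Section 2: A = 484 mm² = 4.840e-04 m²
R₂ = (1.73×10^-8)(2470)/(4.840e-04) = 0.08829 Ω
R = R₁ + R₂ = 0.1137 Ω
P = I²R = (285)² × 0.1137 = 9230 W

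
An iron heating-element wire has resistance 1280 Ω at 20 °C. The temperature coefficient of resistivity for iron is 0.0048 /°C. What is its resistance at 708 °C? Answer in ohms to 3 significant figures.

5510 Ω

ΔT = 708 − 20 = 688 °C
R = R₀(1 + αΔT) = 1280 × (1 + 0.0048×688) = 1280 × 4.302 = 5510 Ω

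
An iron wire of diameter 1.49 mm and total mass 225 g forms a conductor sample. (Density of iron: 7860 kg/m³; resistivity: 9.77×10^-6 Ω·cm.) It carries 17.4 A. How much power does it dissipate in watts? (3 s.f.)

ρ = 9.77×10^-6 Ω·cm = 9.77×10^-8 Ω·m
A = π(d/2)² = π(7.4500e-04 m)² = 1.7437e-06 m²
L = m/(density·A) = 0.225/(7860×1.7437e-06) = 16.42 m
R = ρL/A = (9.77×10^-8)(16.42)/(1.7437e-06) = 0.9199 Ω
P = I²R = (17.4)² × 0.9199 = 279 W

279 W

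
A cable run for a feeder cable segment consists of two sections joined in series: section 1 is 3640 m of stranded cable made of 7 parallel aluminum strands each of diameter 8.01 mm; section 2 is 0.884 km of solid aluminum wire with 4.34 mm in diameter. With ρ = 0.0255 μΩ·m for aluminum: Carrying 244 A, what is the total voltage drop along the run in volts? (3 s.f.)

436 V

ρ = 0.0255 μΩ·m = 2.55×10^-8 Ω·m
Section 1: A_strand = π(4.0050e-03)² = 5.039e-05 m²; R₁ = ρL/(N·A_s) = (2.55×10^-8)(3640)/(7×5.039e-05) = 0.2631 Ω
Section 2: A = π(d/2)² = π(2.1700e-03 m)² = 1.479e-05 m²
R₂ = (2.55×10^-8)(884)/(1.479e-05) = 1.524 Ω
R = R₁ + R₂ = 1.787 Ω
V = IR = 244 × 1.787 = 436 V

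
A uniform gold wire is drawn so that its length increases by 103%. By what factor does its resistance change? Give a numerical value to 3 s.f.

k = 1 + 103/100 = 2.03; volume constant ⇒ A' = A/k, so R' = k²R.
Factor = 4.12

4.12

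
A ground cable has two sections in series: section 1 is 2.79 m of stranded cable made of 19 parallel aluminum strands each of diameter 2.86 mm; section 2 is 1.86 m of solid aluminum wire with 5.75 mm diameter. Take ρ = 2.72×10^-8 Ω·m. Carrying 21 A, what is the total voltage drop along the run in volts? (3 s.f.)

0.0540 V

Section 1: A_strand = π(1.4300e-03)² = 6.424e-06 m²; R₁ = ρL/(N·A_s) = (2.72×10^-8)(2.79)/(19×6.424e-06) = 6.217×10^-4 Ω
Section 2: A = π(d/2)² = π(2.8750e-03 m)² = 2.597e-05 m²
R₂ = (2.72×10^-8)(1.86)/(2.597e-05) = 0.001948 Ω
R = R₁ + R₂ = 0.00257 Ω
V = IR = 21 × 0.00257 = 0.0540 V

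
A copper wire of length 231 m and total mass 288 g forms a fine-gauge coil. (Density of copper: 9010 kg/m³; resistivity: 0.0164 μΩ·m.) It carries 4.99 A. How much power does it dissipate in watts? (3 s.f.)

ρ = 0.0164 μΩ·m = 1.64×10^-8 Ω·m
A = m/(density·L) = 0.288/(9010×231) = 1.3837e-07 m²
R = ρL/A = (1.64×10^-8)(231)/(1.3837e-07) = 27.38 Ω
P = I²R = (4.99)² × 27.38 = 682 W

682 W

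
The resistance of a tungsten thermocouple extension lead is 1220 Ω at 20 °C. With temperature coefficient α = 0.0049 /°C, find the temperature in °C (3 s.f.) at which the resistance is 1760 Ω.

110 °C

R = R₀(1 + α(T − T₀)) ⇒ T = T₀ + (R/R₀ − 1)/α
T = 20 + (1760/1220 − 1)/0.0049 = 20 + (0.4426)/0.0049 = 110 °C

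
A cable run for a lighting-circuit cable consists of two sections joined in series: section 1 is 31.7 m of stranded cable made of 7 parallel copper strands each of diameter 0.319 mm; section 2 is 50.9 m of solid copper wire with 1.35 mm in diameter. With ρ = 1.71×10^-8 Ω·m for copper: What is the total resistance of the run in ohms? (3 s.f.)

Section 1: A_strand = π(1.5950e-04)² = 7.992e-08 m²; R₁ = ρL/(N·A_s) = (1.71×10^-8)(31.7)/(7×7.992e-08) = 0.9689 Ω
Section 2: A = π(d/2)² = π(6.7500e-04 m)² = 1.431e-06 m²
R₂ = (1.71×10^-8)(50.9)/(1.431e-06) = 0.6081 Ω
R = R₁ + R₂ = 1.58 Ω

1.58 Ω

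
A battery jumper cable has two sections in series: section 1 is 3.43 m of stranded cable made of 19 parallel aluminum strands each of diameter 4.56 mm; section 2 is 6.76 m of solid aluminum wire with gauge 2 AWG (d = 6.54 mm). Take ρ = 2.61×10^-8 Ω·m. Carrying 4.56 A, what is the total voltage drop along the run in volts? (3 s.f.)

0.0253 V

Section 1: A_strand = π(2.2800e-03)² = 1.633e-05 m²; R₁ = ρL/(N·A_s) = (2.61×10^-8)(3.43)/(19×1.633e-05) = 2.885×10^-4 Ω
Section 2: A = π(6.54/2 mm)² = π(3.2700e-03 m)² = 3.359e-05 m²
R₂ = (2.61×10^-8)(6.76)/(3.359e-05) = 0.005252 Ω
R = R₁ + R₂ = 0.005541 Ω
V = IR = 4.56 × 0.005541 = 0.0253 V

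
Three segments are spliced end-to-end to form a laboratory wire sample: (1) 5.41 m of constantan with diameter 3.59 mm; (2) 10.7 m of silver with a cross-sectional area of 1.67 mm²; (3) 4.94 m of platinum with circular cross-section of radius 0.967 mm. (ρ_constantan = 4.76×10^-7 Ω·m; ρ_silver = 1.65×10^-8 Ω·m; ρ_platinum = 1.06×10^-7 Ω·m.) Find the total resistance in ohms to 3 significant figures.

Seg 1: A = π(d/2)² = π(1.7950e-03 m)² = 1.012e-05 m²
R_1 = (4.76×10^-7)(5.41)/(1.012e-05) = 0.2544 Ω
Seg 2: A = 1.67 mm² = 1.670e-06 m²
R_2 = (1.65×10^-8)(10.7)/(1.670e-06) = 0.1057 Ω
Seg 3: A = πr² = π(9.6700e-04 m)² = 2.938e-06 m²
R_3 = (1.06×10^-7)(4.94)/(2.938e-06) = 0.1783 Ω
R_total = R_1 + R_2 + R_3 = 0.538 Ω

0.538 Ω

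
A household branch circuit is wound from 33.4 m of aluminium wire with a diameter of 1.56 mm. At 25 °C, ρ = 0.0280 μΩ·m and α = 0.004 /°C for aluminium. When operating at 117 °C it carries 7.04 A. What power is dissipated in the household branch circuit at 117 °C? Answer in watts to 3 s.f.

33.2 W

ρ = 0.0280 μΩ·m = 2.80×10^-8 Ω·m
A = π(d/2)² = π(7.8000e-04 m)² = 1.911e-06 m²
R₍25₎ = ρL/A = (2.80×10^-8)(33.4)/(1.911e-06) = 0.4893 Ω
R₍117₎ = R₍25₎(1 + αΔT) = 0.4893 × (1 + 0.004×92) = 0.6693 Ω
P = I²R = (7.04)² × 0.6693 = 33.2 W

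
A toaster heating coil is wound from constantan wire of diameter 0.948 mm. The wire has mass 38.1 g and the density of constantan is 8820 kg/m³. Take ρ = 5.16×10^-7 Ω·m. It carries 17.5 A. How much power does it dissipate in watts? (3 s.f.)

A = π(d/2)² = π(4.7400e-04 m)² = 7.0584e-07 m²
L = m/(density·A) = 0.0381/(8820×7.0584e-07) = 6.12 m
R = ρL/A = (5.16×10^-7)(6.12)/(7.0584e-07) = 4.474 Ω
P = I²R = (17.5)² × 4.474 = 1370 W

1370 W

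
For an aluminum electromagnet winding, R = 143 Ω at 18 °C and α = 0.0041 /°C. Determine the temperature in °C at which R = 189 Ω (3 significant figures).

96.5 °C

R = R₀(1 + α(T − T₀)) ⇒ T = T₀ + (R/R₀ − 1)/α
T = 18 + (189/143 − 1)/0.0041 = 18 + (0.3217)/0.0041 = 96.5 °C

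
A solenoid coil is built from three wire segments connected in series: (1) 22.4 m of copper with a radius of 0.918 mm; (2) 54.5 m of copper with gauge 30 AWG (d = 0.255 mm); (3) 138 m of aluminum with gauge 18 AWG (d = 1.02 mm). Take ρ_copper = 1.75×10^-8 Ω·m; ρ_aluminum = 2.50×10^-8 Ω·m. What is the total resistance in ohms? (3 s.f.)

23.0 Ω

Seg 1: A = πr² = π(9.1800e-04 m)² = 2.647e-06 m²
R_1 = (1.75×10^-8)(22.4)/(2.647e-06) = 0.1481 Ω
Seg 2: A = π(0.255/2 mm)² = π(1.2750e-04 m)² = 5.107e-08 m²
R_2 = (1.75×10^-8)(54.5)/(5.107e-08) = 18.68 Ω
Seg 3: A = π(1.02/2 mm)² = π(5.1000e-04 m)² = 8.171e-07 m²
R_3 = (2.50×10^-8)(138)/(8.171e-07) = 4.222 Ω
R_total = R_1 + R_2 + R_3 = 23.0 Ω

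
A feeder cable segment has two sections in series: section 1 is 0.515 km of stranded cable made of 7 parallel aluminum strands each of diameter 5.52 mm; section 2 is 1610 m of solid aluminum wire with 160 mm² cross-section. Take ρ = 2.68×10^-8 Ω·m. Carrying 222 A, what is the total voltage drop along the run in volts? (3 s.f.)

78.2 V

Section 1: A_strand = π(2.7600e-03)² = 2.393e-05 m²; R₁ = ρL/(N·A_s) = (2.68×10^-8)(515)/(7×2.393e-05) = 0.08239 Ω
Section 2: A = 160 mm² = 1.600e-04 m²
R₂ = (2.68×10^-8)(1610)/(1.600e-04) = 0.2697 Ω
R = R₁ + R₂ = 0.3521 Ω
V = IR = 222 × 0.3521 = 78.2 V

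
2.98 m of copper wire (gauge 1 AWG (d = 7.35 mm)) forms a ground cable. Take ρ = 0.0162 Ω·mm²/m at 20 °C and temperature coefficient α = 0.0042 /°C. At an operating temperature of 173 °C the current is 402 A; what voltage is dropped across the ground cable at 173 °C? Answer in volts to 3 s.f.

0.751 V

ρ = 0.0162 Ω·mm²/m = 1.62×10^-8 Ω·m
A = π(7.35/2 mm)² = π(3.6750e-03 m)² = 4.243e-05 m²
R₍20₎ = ρL/A = (1.62×10^-8)(2.98)/(4.243e-05) = 0.001138 Ω
R₍173₎ = R₍20₎(1 + αΔT) = 0.001138 × (1 + 0.0042×153) = 0.001869 Ω
V = IR = 402 × 0.001869 = 0.751 V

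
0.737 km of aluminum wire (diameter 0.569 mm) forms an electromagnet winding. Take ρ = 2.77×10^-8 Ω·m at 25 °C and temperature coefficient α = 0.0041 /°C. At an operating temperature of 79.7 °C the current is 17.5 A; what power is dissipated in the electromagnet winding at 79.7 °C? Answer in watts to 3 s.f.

30100 W

A = π(d/2)² = π(2.8450e-04 m)² = 2.543e-07 m²
R₍25₎ = ρL/A = (2.77×10^-8)(737)/(2.543e-07) = 80.28 Ω
R₍79.7₎ = R₍25₎(1 + αΔT) = 80.28 × (1 + 0.0041×54.7) = 98.29 Ω
P = I²R = (17.5)² × 98.29 = 30100 W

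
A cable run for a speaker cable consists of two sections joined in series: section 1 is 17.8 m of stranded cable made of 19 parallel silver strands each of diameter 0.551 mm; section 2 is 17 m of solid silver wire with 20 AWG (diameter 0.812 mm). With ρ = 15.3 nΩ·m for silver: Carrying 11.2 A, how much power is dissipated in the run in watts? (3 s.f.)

ρ = 15.3 nΩ·m = 1.53×10^-8 Ω·m
Section 1: A_strand = π(2.7550e-04)² = 2.384e-07 m²; R₁ = ρL/(N·A_s) = (1.53×10^-8)(17.8)/(19×2.384e-07) = 0.06011 Ω
Section 2: A = π(0.812/2 mm)² = π(4.0600e-04 m)² = 5.178e-07 m²
R₂ = (1.53×10^-8)(17)/(5.178e-07) = 0.5023 Ω
R = R₁ + R₂ = 0.5624 Ω
P = I²R = (11.2)² × 0.5624 = 70.5 W

70.5 W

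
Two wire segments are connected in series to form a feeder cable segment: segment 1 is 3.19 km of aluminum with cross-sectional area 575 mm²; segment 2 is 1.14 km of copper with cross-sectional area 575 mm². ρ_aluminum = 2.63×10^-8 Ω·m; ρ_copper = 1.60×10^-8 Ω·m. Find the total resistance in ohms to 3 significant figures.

Segment 1: A = 575 mm² = 5.750e-04 m²
R₁ = ρL/A = (2.63×10^-8)(3190)/(5.750e-04) = 0.1459 Ω
R₂ = (1.60×10^-8)(1140)/(5.750e-04) = 0.03172 Ω
R = R₁ + R₂ = 0.178 Ω

0.178 Ω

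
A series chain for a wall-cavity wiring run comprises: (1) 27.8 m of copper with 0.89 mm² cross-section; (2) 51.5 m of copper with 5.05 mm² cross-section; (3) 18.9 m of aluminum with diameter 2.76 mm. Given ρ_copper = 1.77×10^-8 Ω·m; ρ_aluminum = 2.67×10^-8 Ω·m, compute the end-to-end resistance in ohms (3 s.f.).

0.818 Ω

Seg 1: A = 0.89 mm² = 8.900e-07 m²
R_1 = (1.77×10^-8)(27.8)/(8.900e-07) = 0.5529 Ω
Seg 2: A = 5.05 mm² = 5.050e-06 m²
R_2 = (1.77×10^-8)(51.5)/(5.050e-06) = 0.1805 Ω
Seg 3: A = π(d/2)² = π(1.3800e-03 m)² = 5.983e-06 m²
R_3 = (2.67×10^-8)(18.9)/(5.983e-06) = 0.08435 Ω
R_total = R_1 + R_2 + R_3 = 0.818 Ω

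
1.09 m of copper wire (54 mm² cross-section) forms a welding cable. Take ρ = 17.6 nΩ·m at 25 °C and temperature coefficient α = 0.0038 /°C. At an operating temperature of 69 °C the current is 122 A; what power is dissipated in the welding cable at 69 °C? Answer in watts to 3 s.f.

6.17 W

ρ = 17.6 nΩ·m = 1.76×10^-8 Ω·m
A = 54 mm² = 5.400e-05 m²
R₍25₎ = ρL/A = (1.76×10^-8)(1.09)/(5.400e-05) = 3.553×10^-4 Ω
R₍69₎ = R₍25₎(1 + αΔT) = 3.553×10^-4 × (1 + 0.0038×44) = 4.147×10^-4 Ω
P = I²R = (122)² × 4.147×10^-4 = 6.17 W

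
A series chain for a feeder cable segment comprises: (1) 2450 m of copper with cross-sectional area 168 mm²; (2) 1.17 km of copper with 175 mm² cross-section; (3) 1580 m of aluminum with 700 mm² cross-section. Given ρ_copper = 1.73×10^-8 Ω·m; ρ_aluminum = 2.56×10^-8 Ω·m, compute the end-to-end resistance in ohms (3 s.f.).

0.426 Ω

Seg 1: A = 168 mm² = 1.680e-04 m²
R_1 = (1.73×10^-8)(2450)/(1.680e-04) = 0.2523 Ω
Seg 2: A = 175 mm² = 1.750e-04 m²
R_2 = (1.73×10^-8)(1170)/(1.750e-04) = 0.1157 Ω
Seg 3: A = 700 mm² = 7.000e-04 m²
R_3 = (2.56×10^-8)(1580)/(7.000e-04) = 0.05778 Ω
R_total = R_1 + R_2 + R_3 = 0.426 Ω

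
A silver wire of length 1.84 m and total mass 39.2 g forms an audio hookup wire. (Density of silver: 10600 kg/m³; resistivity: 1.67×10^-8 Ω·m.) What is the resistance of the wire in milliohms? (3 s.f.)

A = m/(density·L) = 0.0392/(10600×1.84) = 2.0098e-06 m²
R = ρL/A = (1.67×10^-8)(1.84)/(2.0098e-06) = 15.3 mΩ

15.3 mΩ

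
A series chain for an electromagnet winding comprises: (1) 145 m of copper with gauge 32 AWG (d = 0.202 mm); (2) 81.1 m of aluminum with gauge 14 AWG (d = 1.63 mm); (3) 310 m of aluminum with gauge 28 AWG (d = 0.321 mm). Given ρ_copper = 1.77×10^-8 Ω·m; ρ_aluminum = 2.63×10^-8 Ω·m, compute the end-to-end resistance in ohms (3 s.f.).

182 Ω

Seg 1: A = π(0.202/2 mm)² = π(1.0100e-04 m)² = 3.205e-08 m²
R_1 = (1.77×10^-8)(145)/(3.205e-08) = 80.08 Ω
Seg 2: A = π(1.63/2 mm)² = π(8.1500e-04 m)² = 2.087e-06 m²
R_2 = (2.63×10^-8)(81.1)/(2.087e-06) = 1.022 Ω
Seg 3: A = π(0.321/2 mm)² = π(1.6050e-04 m)² = 8.093e-08 m²
R_3 = (2.63×10^-8)(310)/(8.093e-08) = 100.7 Ω
R_total = R_1 + R_2 + R_3 = 182 Ω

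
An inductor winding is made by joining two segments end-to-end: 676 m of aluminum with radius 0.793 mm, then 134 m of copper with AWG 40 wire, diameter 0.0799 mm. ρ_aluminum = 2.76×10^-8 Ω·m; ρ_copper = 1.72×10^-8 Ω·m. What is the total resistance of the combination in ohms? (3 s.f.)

469 Ω

Segment 1: A = πr² = π(7.9300e-04 m)² = 1.976e-06 m²
R₁ = ρL/A = (2.76×10^-8)(676)/(1.976e-06) = 9.444 Ω
Segment 2: A = π(0.0799/2 mm)² = π(3.9950e-05 m)² = 5.014e-09 m²
R₂ = (1.72×10^-8)(134)/(5.014e-09) = 459.7 Ω
R = R₁ + R₂ = 469 Ω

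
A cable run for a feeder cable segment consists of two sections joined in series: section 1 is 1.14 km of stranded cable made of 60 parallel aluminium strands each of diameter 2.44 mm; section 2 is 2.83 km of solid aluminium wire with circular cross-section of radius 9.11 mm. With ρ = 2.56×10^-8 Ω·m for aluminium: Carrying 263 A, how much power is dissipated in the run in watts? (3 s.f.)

26400 W

Section 1: A_strand = π(1.2200e-03)² = 4.676e-06 m²; R₁ = ρL/(N·A_s) = (2.56×10^-8)(1140)/(60×4.676e-06) = 0.104 Ω
Section 2: A = πr² = π(9.1100e-03 m)² = 2.607e-04 m²
R₂ = (2.56×10^-8)(2830)/(2.607e-04) = 0.2779 Ω
R = R₁ + R₂ = 0.3819 Ω
P = I²R = (263)² × 0.3819 = 26400 W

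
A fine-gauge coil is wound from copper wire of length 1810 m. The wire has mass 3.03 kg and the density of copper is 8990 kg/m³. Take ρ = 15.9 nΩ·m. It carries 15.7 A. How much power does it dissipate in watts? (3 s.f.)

38100 W

ρ = 15.9 nΩ·m = 1.59×10^-8 Ω·m
A = m/(density·L) = 3.03/(8990×1810) = 1.8621e-07 m²
R = ρL/A = (1.59×10^-8)(1810)/(1.8621e-07) = 154.6 Ω
P = I²R = (15.7)² × 154.6 = 38100 W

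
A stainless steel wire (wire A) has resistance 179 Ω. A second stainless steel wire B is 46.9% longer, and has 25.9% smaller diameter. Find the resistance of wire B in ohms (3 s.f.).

R ∝ L/d², so R_B/R_A = (1 + 46.9/100) × (1 − 25.9/100)⁻²
= 1.469 × 1.821 = 2.675
R_B = 2.675 × 179 = 479 Ω

479 Ω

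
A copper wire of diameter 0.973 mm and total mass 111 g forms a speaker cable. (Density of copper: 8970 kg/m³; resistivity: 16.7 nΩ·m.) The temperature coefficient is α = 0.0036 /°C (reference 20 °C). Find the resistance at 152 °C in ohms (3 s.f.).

0.551 Ω

ρ = 16.7 nΩ·m = 1.67×10^-8 Ω·m
A = π(d/2)² = π(4.8650e-04 m)² = 7.4356e-07 m²
L = m/(density·A) = 0.111/(8970×7.4356e-07) = 16.64 m
R = ρL/A = (1.67×10^-8)(16.64)/(7.4356e-07) = 0.3738 Ω
R(152 °C) = 0.3738 × (1 + 0.0036×132) = 0.551 Ω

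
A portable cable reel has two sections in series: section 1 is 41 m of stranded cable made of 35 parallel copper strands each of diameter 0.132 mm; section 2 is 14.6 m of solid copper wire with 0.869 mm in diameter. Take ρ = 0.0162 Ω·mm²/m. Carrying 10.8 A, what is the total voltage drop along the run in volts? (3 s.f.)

19.3 V

ρ = 0.0162 Ω·mm²/m = 1.62×10^-8 Ω·m
Section 1: A_strand = π(6.6000e-05)² = 1.368e-08 m²; R₁ = ρL/(N·A_s) = (1.62×10^-8)(41)/(35×1.368e-08) = 1.387 Ω
Section 2: A = π(d/2)² = π(4.3450e-04 m)² = 5.931e-07 m²
R₂ = (1.62×10^-8)(14.6)/(5.931e-07) = 0.3988 Ω
R = R₁ + R₂ = 1.786 Ω
V = IR = 10.8 × 1.786 = 19.3 V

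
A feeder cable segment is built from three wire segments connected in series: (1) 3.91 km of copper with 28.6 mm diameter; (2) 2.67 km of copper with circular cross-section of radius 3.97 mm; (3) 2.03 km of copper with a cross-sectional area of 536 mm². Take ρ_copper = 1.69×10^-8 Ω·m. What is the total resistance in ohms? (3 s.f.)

1.08 Ω

Seg 1: A = π(d/2)² = π(1.4300e-02 m)² = 6.424e-04 m²
R_1 = (1.69×10^-8)(3910)/(6.424e-04) = 0.1029 Ω
Seg 2: A = πr² = π(3.9700e-03 m)² = 4.951e-05 m²
R_2 = (1.69×10^-8)(2670)/(4.951e-05) = 0.9113 Ω
Seg 3: A = 536 mm² = 5.360e-04 m²
R_3 = (1.69×10^-8)(2030)/(5.360e-04) = 0.06401 Ω
R_total = R_1 + R_2 + R_3 = 1.08 Ω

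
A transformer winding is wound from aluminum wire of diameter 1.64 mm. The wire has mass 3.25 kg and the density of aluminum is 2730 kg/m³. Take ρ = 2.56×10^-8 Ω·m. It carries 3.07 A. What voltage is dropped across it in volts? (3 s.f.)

A = π(d/2)² = π(8.2000e-04 m)² = 2.1124e-06 m²
L = m/(density·A) = 3.25/(2730×2.1124e-06) = 563.6 m
R = ρL/A = (2.56×10^-8)(563.6)/(2.1124e-06) = 6.83 Ω
V = IR = 3.07 × 6.83 = 21.0 V

21.0 V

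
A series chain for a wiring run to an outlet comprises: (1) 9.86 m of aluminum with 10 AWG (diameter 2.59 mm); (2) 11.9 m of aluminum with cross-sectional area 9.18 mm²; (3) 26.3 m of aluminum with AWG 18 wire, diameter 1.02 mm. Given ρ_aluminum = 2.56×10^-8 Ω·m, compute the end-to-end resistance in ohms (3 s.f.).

Seg 1: A = π(2.59/2 mm)² = π(1.2950e-03 m)² = 5.269e-06 m²
R_1 = (2.56×10^-8)(9.86)/(5.269e-06) = 0.04791 Ω
Seg 2: A = 9.18 mm² = 9.180e-06 m²
R_2 = (2.56×10^-8)(11.9)/(9.180e-06) = 0.03319 Ω
Seg 3: A = π(1.02/2 mm)² = π(5.1000e-04 m)² = 8.171e-07 m²
R_3 = (2.56×10^-8)(26.3)/(8.171e-07) = 0.824 Ω
R_total = R_1 + R_2 + R_3 = 0.905 Ω

0.905 Ω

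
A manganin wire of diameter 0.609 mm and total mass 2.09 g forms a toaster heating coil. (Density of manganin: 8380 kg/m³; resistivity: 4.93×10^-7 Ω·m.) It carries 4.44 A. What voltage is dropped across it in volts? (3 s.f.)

6.43 V

A = π(d/2)² = π(3.0450e-04 m)² = 2.9129e-07 m²
L = m/(density·A) = 0.00209/(8380×2.9129e-07) = 0.8562 m
R = ρL/A = (4.93×10^-7)(0.8562)/(2.9129e-07) = 1.449 Ω
V = IR = 4.44 × 1.449 = 6.43 V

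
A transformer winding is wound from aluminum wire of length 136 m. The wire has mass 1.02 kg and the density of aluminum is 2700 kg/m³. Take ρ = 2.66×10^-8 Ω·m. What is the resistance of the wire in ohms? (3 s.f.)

1.30 Ω

A = m/(density·L) = 1.02/(2700×136) = 2.7778e-06 m²
R = ρL/A = (2.66×10^-8)(136)/(2.7778e-06) = 1.30 Ω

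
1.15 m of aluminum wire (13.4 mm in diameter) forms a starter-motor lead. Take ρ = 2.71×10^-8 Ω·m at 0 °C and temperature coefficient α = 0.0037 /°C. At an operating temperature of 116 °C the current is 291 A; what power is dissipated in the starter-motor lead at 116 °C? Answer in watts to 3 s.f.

26.7 W

A = π(d/2)² = π(6.7000e-03 m)² = 1.410e-04 m²
R₍0₎ = ρL/A = (2.71×10^-8)(1.15)/(1.410e-04) = 2.210×10^-4 Ω
R₍116₎ = R₍0₎(1 + αΔT) = 2.210×10^-4 × (1 + 0.0037×116) = 3.158×10^-4 Ω
P = I²R = (291)² × 3.158×10^-4 = 26.7 W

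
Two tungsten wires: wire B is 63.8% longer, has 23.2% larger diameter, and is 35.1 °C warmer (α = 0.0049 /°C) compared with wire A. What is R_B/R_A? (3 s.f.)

1.26

R ∝ ρL/d² with ρ ∝ (1+αΔT), so R_B/R_A = (1 + 63.8/100) × (1 + 23.2/100)⁻² × (1 + 0.0049×35.1)
= 1.638 × 0.6588 × 1.172 = 1.26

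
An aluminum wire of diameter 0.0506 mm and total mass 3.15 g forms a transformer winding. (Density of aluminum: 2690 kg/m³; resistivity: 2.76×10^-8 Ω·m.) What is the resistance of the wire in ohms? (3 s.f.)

7990 Ω

A = π(d/2)² = π(2.5300e-05 m)² = 2.0109e-09 m²
L = m/(density·A) = 0.00315/(2690×2.0109e-09) = 582.3 m
R = ρL/A = (2.76×10^-8)(582.3)/(2.0109e-09) = 7990 Ω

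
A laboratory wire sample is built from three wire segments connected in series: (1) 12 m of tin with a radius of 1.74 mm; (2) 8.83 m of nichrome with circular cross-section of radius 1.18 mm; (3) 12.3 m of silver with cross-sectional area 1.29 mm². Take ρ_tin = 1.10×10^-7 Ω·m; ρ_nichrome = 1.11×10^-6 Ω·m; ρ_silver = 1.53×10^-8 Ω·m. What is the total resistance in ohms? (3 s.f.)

2.53 Ω

Seg 1: A = πr² = π(1.7400e-03 m)² = 9.511e-06 m²
R_1 = (1.10×10^-7)(12)/(9.511e-06) = 0.1388 Ω
Seg 2: A = πr² = π(1.1800e-03 m)² = 4.374e-06 m²
R_2 = (1.11×10^-6)(8.83)/(4.374e-06) = 2.241 Ω
Seg 3: A = 1.29 mm² = 1.290e-06 m²
R_3 = (1.53×10^-8)(12.3)/(1.290e-06) = 0.1459 Ω
R_total = R_1 + R_2 + R_3 = 2.53 Ω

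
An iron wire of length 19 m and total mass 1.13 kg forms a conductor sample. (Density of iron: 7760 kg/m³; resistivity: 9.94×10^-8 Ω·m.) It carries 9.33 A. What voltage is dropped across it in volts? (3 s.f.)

A = m/(density·L) = 1.13/(7760×19) = 7.6641e-06 m²
R = ρL/A = (9.94×10^-8)(19)/(7.6641e-06) = 0.2464 Ω
V = IR = 9.33 × 0.2464 = 2.30 V

2.30 V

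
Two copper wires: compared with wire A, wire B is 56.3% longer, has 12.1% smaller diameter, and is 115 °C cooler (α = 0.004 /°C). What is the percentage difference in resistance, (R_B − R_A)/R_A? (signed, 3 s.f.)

R ∝ ρL/d² with ρ ∝ (1+αΔT), so R_B/R_A = (1 + 56.3/100) × (1 − 12.1/100)⁻² × (1 − 0.004×115)
= 1.563 × 1.294 × 0.54 = 1.092
(R_B − R_A)/R_A = 1.092 − 1 = 9.24%

9.24%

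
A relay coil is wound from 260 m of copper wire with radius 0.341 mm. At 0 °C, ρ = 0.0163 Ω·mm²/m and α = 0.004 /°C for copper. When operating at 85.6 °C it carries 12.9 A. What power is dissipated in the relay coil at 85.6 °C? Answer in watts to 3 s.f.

ρ = 0.0163 Ω·mm²/m = 1.63×10^-8 Ω·m
A = πr² = π(3.4100e-04 m)² = 3.653e-07 m²
R₍0₎ = ρL/A = (1.63×10^-8)(260)/(3.653e-07) = 11.6 Ω
R₍85.6₎ = R₍0₎(1 + αΔT) = 11.6 × (1 + 0.004×85.6) = 15.57 Ω
P = I²R = (12.9)² × 15.57 = 2590 W

2590 W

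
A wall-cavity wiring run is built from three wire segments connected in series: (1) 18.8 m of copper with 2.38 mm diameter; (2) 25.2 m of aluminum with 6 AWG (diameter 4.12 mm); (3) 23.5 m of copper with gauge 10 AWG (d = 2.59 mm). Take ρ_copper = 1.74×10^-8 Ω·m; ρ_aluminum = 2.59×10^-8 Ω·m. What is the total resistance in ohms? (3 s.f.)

0.200 Ω

Seg 1: A = π(d/2)² = π(1.1900e-03 m)² = 4.449e-06 m²
R_1 = (1.74×10^-8)(18.8)/(4.449e-06) = 0.07353 Ω
Seg 2: A = π(4.12/2 mm)² = π(2.0600e-03 m)² = 1.333e-05 m²
R_2 = (2.59×10^-8)(25.2)/(1.333e-05) = 0.04896 Ω
Seg 3: A = π(2.59/2 mm)² = π(1.2950e-03 m)² = 5.269e-06 m²
R_3 = (1.74×10^-8)(23.5)/(5.269e-06) = 0.07761 Ω
R_total = R_1 + R_2 + R_3 = 0.200 Ω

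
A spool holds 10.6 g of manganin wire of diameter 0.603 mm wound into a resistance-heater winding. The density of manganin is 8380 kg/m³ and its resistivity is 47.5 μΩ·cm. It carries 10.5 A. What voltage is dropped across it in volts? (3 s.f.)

ρ = 47.5 μΩ·cm = 4.75×10^-7 Ω·m
A = π(d/2)² = π(3.0150e-04 m)² = 2.8558e-07 m²
L = m/(density·A) = 0.0106/(8380×2.8558e-07) = 4.429 m
R = ρL/A = (4.75×10^-7)(4.429)/(2.8558e-07) = 7.367 Ω
V = IR = 10.5 × 7.367 = 77.4 V

77.4 V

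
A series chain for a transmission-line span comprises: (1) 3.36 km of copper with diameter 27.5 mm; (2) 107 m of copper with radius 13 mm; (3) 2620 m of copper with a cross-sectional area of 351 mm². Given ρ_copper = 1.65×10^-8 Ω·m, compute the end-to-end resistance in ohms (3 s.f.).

0.220 Ω

Seg 1: A = π(d/2)² = π(1.3750e-02 m)² = 5.940e-04 m²
R_1 = (1.65×10^-8)(3360)/(5.940e-04) = 0.09334 Ω
Seg 2: A = πr² = π(1.3000e-02 m)² = 5.309e-04 m²
R_2 = (1.65×10^-8)(107)/(5.309e-04) = 0.003325 Ω
Seg 3: A = 351 mm² = 3.510e-04 m²
R_3 = (1.65×10^-8)(2620)/(3.510e-04) = 0.1232 Ω
R_total = R_1 + R_2 + R_3 = 0.220 Ω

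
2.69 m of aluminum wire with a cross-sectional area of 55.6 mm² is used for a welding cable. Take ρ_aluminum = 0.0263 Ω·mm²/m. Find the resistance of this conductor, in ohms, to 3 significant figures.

0.00127 Ω

ρ = 0.0263 Ω·mm²/m = 2.63×10^-8 Ω·m
A = 55.6 mm² = 5.560e-05 m²
R = ρL/A = (2.63×10^-8)(2.69 m)/(5.560e-05 m²) = 0.00127 Ω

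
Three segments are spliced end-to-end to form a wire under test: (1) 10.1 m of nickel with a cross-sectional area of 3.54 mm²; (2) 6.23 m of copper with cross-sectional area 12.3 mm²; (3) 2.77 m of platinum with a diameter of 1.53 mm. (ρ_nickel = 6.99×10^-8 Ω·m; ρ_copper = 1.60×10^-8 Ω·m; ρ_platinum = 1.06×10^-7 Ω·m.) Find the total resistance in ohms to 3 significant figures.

0.367 Ω

Seg 1: A = 3.54 mm² = 3.540e-06 m²
R_1 = (6.99×10^-8)(10.1)/(3.540e-06) = 0.1994 Ω
Seg 2: A = 12.3 mm² = 1.230e-05 m²
R_2 = (1.60×10^-8)(6.23)/(1.230e-05) = 0.008104 Ω
Seg 3: A = π(d/2)² = π(7.6500e-04 m)² = 1.839e-06 m²
R_3 = (1.06×10^-7)(2.77)/(1.839e-06) = 0.1597 Ω
R_total = R_1 + R_2 + R_3 = 0.367 Ω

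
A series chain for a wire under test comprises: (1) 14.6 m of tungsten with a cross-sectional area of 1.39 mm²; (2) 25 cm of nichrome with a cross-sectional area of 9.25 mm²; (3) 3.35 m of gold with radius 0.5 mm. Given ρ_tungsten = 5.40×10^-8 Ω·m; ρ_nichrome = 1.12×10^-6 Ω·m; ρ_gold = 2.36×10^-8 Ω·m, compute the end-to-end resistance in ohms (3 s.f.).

0.698 Ω

Seg 1: A = 1.39 mm² = 1.390e-06 m²
R_1 = (5.40×10^-8)(14.6)/(1.390e-06) = 0.5672 Ω
Seg 2: A = 9.25 mm² = 9.250e-06 m²
R_2 = (1.12×10^-6)(0.25)/(9.250e-06) = 0.03027 Ω
Seg 3: A = πr² = π(5.0000e-04 m)² = 7.854e-07 m²
R_3 = (2.36×10^-8)(3.35)/(7.854e-07) = 0.1007 Ω
R_total = R_1 + R_2 + R_3 = 0.698 Ω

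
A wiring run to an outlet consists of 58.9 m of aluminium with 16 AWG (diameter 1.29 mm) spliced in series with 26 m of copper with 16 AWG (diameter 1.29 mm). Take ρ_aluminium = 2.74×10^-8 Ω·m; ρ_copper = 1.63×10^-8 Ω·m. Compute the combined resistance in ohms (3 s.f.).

1.56 Ω

Segment 1: A = π(1.29/2 mm)² = π(6.4500e-04 m)² = 1.307e-06 m²
R₁ = ρL/A = (2.74×10^-8)(58.9)/(1.307e-06) = 1.235 Ω
R₂ = (1.63×10^-8)(26)/(1.307e-06) = 0.3243 Ω
R = R₁ + R₂ = 1.56 Ω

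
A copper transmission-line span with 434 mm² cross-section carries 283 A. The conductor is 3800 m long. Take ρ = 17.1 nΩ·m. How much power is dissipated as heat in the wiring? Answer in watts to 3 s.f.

ρ = 17.1 nΩ·m = 1.71×10^-8 Ω·m
A = 434 mm² = 4.340e-04 m²
R = ρL/A = (1.71×10^-8)(3800)/(4.340e-04) = 0.1497 Ω
P = I²R = (283)² × 0.1497 = 12000 W

12000 W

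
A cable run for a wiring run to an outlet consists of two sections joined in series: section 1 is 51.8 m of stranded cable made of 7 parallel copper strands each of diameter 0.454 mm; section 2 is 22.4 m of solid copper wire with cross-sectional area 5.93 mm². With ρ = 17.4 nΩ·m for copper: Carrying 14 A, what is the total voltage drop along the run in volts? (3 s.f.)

ρ = 17.4 nΩ·m = 1.74×10^-8 Ω·m
Section 1: A_strand = π(2.2700e-04)² = 1.619e-07 m²; R₁ = ρL/(N·A_s) = (1.74×10^-8)(51.8)/(7×1.619e-07) = 0.7954 Ω
Section 2: A = 5.93 mm² = 5.930e-06 m²
R₂ = (1.74×10^-8)(22.4)/(5.930e-06) = 0.06573 Ω
R = R₁ + R₂ = 0.8611 Ω
V = IR = 14 × 0.8611 = 12.1 V

12.1 V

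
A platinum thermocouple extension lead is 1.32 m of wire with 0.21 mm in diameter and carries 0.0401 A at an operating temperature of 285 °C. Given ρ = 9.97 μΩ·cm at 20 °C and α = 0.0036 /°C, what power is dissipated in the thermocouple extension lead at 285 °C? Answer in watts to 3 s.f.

0.0119 W

ρ = 9.97 μΩ·cm = 9.97×10^-8 Ω·m
A = π(d/2)² = π(1.0500e-04 m)² = 3.464e-08 m²
R₍20₎ = ρL/A = (9.97×10^-8)(1.32)/(3.464e-08) = 3.8 Ω
R₍285₎ = R₍20₎(1 + αΔT) = 3.8 × (1 + 0.0036×265) = 7.424 Ω
P = I²R = (0.0401)² × 7.424 = 0.0119 W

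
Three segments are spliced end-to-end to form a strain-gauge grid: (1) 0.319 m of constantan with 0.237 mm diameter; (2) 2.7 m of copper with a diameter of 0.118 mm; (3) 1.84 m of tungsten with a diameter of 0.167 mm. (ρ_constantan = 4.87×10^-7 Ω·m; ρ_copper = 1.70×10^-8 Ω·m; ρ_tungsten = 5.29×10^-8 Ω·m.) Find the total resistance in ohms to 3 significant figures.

12.2 Ω

Seg 1: A = π(d/2)² = π(1.1850e-04 m)² = 4.412e-08 m²
R_1 = (4.87×10^-7)(0.319)/(4.412e-08) = 3.522 Ω
Seg 2: A = π(d/2)² = π(5.9000e-05 m)² = 1.094e-08 m²
R_2 = (1.70×10^-8)(2.7)/(1.094e-08) = 4.197 Ω
Seg 3: A = π(d/2)² = π(8.3500e-05 m)² = 2.190e-08 m²
R_3 = (5.29×10^-8)(1.84)/(2.190e-08) = 4.444 Ω
R_total = R_1 + R_2 + R_3 = 12.2 Ω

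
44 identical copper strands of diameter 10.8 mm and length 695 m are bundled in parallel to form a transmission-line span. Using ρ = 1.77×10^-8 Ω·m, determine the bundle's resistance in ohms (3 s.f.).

0.00305 Ω

A_strand = π(5.4000e-03 m)² = 9.161e-05 m²
R_strand = ρL/A = (1.77×10^-8)(695)/(9.161e-05) = 0.1343 Ω
R_total = R_strand/N = 0.1343/44 = 0.00305 Ω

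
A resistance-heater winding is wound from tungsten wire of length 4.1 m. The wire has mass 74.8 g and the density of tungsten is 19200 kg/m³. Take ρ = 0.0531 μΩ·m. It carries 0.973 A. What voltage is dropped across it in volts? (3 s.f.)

0.223 V

ρ = 0.0531 μΩ·m = 5.31×10^-8 Ω·m
A = m/(density·L) = 0.0748/(19200×4.1) = 9.5020e-07 m²
R = ρL/A = (5.31×10^-8)(4.1)/(9.5020e-07) = 0.2291 Ω
V = IR = 0.973 × 0.2291 = 0.223 V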